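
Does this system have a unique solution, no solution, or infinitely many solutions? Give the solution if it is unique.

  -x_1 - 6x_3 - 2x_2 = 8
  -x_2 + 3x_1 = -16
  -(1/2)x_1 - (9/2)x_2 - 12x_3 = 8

infinitely many solutions

Row-reduce:
R1 ← R1 / (-1).
R2 ← R2 − 3·R1.
R3 ← R3 + 1/2·R1.
R2 ← R2 / (-7).
R1 ← R1 − 2·R2.
R3 ← R3 + 7/2·R2.
Rank is 2 with 3 unknowns, leaving x_3 free.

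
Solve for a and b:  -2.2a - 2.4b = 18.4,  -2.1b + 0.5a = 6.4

a = -4, b = -4

Row-reduce the augmented matrix:
R1 ← R1 / (-11/5).
R2 ← R2 − 1/2·R1.
R2 ← R2 / (-291/110).
R1 ← R1 − 12/11·R2.
Reading off the reduced rows gives a = -4, b = -4.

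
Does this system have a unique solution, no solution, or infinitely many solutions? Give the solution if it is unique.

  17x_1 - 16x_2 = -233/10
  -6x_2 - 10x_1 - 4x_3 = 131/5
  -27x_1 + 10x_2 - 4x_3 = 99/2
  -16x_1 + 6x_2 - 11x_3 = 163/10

x_1 = -5/2, x_2 = -6/5, x_3 = 3/2

Row-reduce the augmented matrix:
R1 ← R1 / (17).
R2 ← R2 + 10·R1.
R3 ← R3 + 27·R1.
R4 ← R4 + 16·R1.
R2 ← R2 / (-262/17).
R1 ← R1 + 16/17·R2.
R3 ← R3 + 262/17·R2.
R4 ← R4 + 154/17·R2.
Swap R3 and R4.
R3 ← R3 / (-1133/131).
R1 ← R1 − 32/131·R3.
R2 ← R2 − 34/131·R3.
R4 reduces to 0 = 0, so the extra equation is consistent.
Reading off the reduced rows gives x_1 = -5/2, x_2 = -6/5, x_3 = 3/2.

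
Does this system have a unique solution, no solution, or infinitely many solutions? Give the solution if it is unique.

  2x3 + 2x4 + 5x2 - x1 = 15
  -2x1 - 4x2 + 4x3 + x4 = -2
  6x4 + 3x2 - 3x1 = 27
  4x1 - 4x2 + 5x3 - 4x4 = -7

x1 = 4, x2 = 1, x3 = 1, x4 = 6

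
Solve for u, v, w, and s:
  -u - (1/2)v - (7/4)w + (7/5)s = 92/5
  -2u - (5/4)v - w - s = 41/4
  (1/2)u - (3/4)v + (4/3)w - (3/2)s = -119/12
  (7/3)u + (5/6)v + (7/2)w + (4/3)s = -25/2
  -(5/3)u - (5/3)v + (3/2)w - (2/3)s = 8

u = -4, v = -5, w = -2, s = 6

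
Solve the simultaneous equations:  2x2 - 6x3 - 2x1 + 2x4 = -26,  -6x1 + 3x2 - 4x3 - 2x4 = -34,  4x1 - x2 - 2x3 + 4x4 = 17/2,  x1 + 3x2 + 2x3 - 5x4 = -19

no solution

Row-reduce:
R1 ← R1 / (-2).
R2 ← R2 + 6·R1.
R3 ← R3 − 4·R1.
R4 ← R4 − 1·R1.
R2 ← R2 / (-3).
R1 ← R1 + 1·R2.
R3 ← R3 − 3·R2.
R4 ← R4 − 4·R2.
Swap R3 and R4.
R3 ← R3 / (53/3).
R1 ← R1 + 5/3·R3.
R2 ← R2 + 14/3·R3.
Row 4 reduces to 0 = 1/2, a contradiction. The system is inconsistent.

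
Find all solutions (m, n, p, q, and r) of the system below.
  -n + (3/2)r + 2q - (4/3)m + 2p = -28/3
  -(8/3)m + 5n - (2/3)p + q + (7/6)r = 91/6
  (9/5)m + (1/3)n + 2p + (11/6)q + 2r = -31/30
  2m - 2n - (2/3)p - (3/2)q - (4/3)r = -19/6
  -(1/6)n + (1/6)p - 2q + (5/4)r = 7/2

Row-reduce:
R1 ← R1 / (-4/3).
R2 ← R2 + 8/3·R1.
R3 ← R3 − 9/5·R1.
R4 ← R4 − 2·R1.
R2 ← R2 / (7).
R1 ← R1 − 3/4·R2.
R3 ← R3 + 61/60·R2.
R4 ← R4 + 7/2·R2.
R5 ← R5 + 1/6·R2.
R3 ← R3 / (181/45).
R1 ← R1 + 1·R3.
R2 ← R2 + 2/3·R3.
R5 ← R5 − 1/18·R3.
Swap R4 and R5.
R4 ← R4 / (-64709/30408).
R1 ← R1 + 405/2534·R4.
R2 ← R2 − 635/2534·R4.
R3 ← R3 − 5163/5068·R4.
Row 5 reduces to 0 = -1/4, a contradiction. The system is inconsistent.

no solution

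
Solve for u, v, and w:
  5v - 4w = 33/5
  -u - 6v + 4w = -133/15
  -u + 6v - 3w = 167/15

Row-reduce the augmented matrix:
Swap R1 and R2.
R1 ← R1 / (-1).
R3 ← R3 + 1·R1.
R2 ← R2 / (5).
R1 ← R1 − 6·R2.
R3 ← R3 − 12·R2.
R3 ← R3 / (13/5).
R1 ← R1 − 4/5·R3.
R2 ← R2 + 4/5·R3.
Reading off the reduced rows gives u = -1/3, v = 13/5, w = 8/5.

u = -1/3, v = 13/5, w = 8/5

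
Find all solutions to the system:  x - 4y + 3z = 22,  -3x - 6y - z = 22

Row-reduce:
R2 ← R2 + 3·R1.
R2 ← R2 / (-18).
R1 ← R1 + 4·R2.
Rank is 2 with 3 unknowns, leaving z free.

infinitely many solutions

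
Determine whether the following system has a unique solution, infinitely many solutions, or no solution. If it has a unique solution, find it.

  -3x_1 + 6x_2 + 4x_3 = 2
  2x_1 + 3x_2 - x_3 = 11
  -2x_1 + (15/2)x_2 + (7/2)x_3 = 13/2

no solution

Row-reduce:
R1 ← R1 / (-3).
R2 ← R2 − 2·R1.
R3 ← R3 + 2·R1.
R2 ← R2 / (7).
R1 ← R1 + 2·R2.
R3 ← R3 − 7/2·R2.
Row 3 reduces to 0 = -1, a contradiction. The system is inconsistent.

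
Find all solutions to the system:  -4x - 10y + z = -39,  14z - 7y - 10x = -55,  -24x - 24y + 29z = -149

infinitely many solutions

Row-reduce:
R1 ← R1 / (-4).
R2 ← R2 + 10·R1.
R3 ← R3 + 24·R1.
R2 ← R2 / (18).
R1 ← R1 − 5/2·R2.
R3 ← R3 − 36·R2.
Rank is 2 with 3 unknowns, leaving z free.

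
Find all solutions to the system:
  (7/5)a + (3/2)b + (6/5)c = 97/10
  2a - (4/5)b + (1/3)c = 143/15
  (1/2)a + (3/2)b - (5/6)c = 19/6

a = 5, b = 1, c = 1

Row-reduce the augmented matrix:
R1 ← R1 / (7/5).
R2 ← R2 − 2·R1.
R3 ← R3 − 1/2·R1.
R2 ← R2 / (-103/35).
R1 ← R1 − 15/14·R2.
R3 ← R3 − 27/28·R2.
R3 ← R3 / (-2119/1236).
R1 ← R1 − 73/206·R3.
R2 ← R2 − 145/309·R3.
Reading off the reduced rows gives a = 5, b = 1, c = 1.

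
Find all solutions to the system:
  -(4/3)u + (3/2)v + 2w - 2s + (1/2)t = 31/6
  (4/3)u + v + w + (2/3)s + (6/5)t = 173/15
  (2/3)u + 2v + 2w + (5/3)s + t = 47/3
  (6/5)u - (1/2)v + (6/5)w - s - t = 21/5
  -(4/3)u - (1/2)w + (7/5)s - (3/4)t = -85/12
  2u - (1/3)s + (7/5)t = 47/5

Row-reduce:
R1 ← R1 / (-4/3).
R2 ← R2 − 4/3·R1.
R3 ← R3 − 2/3·R1.
R4 ← R4 − 6/5·R1.
R5 ← R5 + 4/3·R1.
R6 ← R6 − 2·R1.
R2 ← R2 / (5/2).
R1 ← R1 + 9/8·R2.
R3 ← R3 − 11/4·R2.
R4 ← R4 − 17/20·R2.
R5 ← R5 + 3/2·R2.
R6 ← R6 − 9/4·R2.
R3 ← R3 / (-3/10).
R1 ← R1 + 3/20·R3.
R2 ← R2 − 6/5·R3.
R4 ← R4 − 99/50·R3.
R5 ← R5 + 7/10·R3.
R6 ← R6 − 3/10·R3.
R4 ← R4 / (176/15).
R1 ← R1 + 1/6·R4.
R2 ← R2 − 8·R4.
R3 ← R3 + 64/9·R4.
R5 ← R5 + 107/45·R4.
R5 ← R5 / (4193/26400).
R1 ← R1 − 2203/3520·R5.
R2 ← R2 − 387/220·R5.
R3 ← R3 + 181/165·R5.
R4 ← R4 + 783/1760·R5.
Row 6 reduces to 0 = 2, a contradiction. The system is inconsistent.

no solution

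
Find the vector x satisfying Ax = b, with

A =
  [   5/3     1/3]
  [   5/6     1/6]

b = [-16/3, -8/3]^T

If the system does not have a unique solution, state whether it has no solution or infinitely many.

infinitely many solutions

Row-reduce:
R1 ← R1 / (5/3).
R2 ← R2 − 5/6·R1.
Rank is 1 with 2 unknowns, leaving x_2 free.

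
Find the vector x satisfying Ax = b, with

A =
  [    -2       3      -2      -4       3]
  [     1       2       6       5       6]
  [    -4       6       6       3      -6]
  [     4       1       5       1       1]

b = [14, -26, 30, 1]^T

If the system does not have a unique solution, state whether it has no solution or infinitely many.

infinitely many solutions

Row-reduce:
R1 ← R1 / (-2).
R2 ← R2 − 1·R1.
R3 ← R3 + 4·R1.
R4 ← R4 − 4·R1.
R2 ← R2 / (7/2).
R1 ← R1 + 3/2·R2.
R4 ← R4 − 7·R2.
R3 ← R3 / (10).
R1 ← R1 − 22/7·R3.
R2 ← R2 − 10/7·R3.
R4 ← R4 + 9·R3.
R4 ← R4 / (-31/10).
R1 ← R1 + 6/35·R4.
R2 ← R2 + 5/7·R4.
R3 ← R3 − 11/10·R4.
Rank is 4 with 5 unknowns, leaving x_5 free.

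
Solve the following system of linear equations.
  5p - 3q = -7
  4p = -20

Row-reduce the augmented matrix:
R1 ← R1 / (5).
R2 ← R2 − 4·R1.
R2 ← R2 / (12/5).
R1 ← R1 + 3/5·R2.
Reading off the reduced rows gives p = -5, q = -6.

p = -5, q = -6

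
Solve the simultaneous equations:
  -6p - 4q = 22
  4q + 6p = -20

no solution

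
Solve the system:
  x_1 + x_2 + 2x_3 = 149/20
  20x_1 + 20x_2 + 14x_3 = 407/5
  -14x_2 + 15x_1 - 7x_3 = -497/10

Row-reduce the augmented matrix:
R2 ← R2 − 20·R1.
R3 ← R3 − 15·R1.
Swap R2 and R3.
R2 ← R2 / (-29).
R1 ← R1 − 1·R2.
R3 ← R3 / (-26).
R1 ← R1 − 21/29·R3.
R2 ← R2 − 37/29·R3.
Reading off the reduced rows gives x_1 = 0, x_2 = 9/4, x_3 = 13/5.

x_1 = 0, x_2 = 9/4, x_3 = 13/5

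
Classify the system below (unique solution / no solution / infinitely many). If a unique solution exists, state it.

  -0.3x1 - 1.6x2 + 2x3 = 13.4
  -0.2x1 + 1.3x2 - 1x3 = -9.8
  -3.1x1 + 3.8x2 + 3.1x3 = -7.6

x1 = 6, x2 = -2, x3 = 6

Row-reduce the augmented matrix:
R1 ← R1 / (-3/10).
R2 ← R2 + 1/5·R1.
R3 ← R3 + 31/10·R1.
R2 ← R2 / (71/30).
R1 ← R1 − 16/3·R2.
R3 ← R3 − 61/3·R2.
R3 ← R3 / (1761/710).
R1 ← R1 + 100/71·R3.
R2 ← R2 + 70/71·R3.
Reading off the reduced rows gives x1 = 6, x2 = -2, x3 = 6.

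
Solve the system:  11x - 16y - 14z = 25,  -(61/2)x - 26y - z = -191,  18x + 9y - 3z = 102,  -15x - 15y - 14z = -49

no solution

Row-reduce:
R1 ← R1 / (11).
R2 ← R2 + 61/2·R1.
R3 ← R3 − 18·R1.
R4 ← R4 + 15·R1.
R2 ← R2 / (-774/11).
R1 ← R1 + 16/11·R2.
R3 ← R3 − 387/11·R2.
R4 ← R4 + 405/11·R2.
Swap R3 and R4.
R3 ← R3 / (-527/43).
R1 ← R1 + 58/129·R3.
R2 ← R2 − 73/129·R3.
Row 4 reduces to 0 = 1/4, a contradiction. The system is inconsistent.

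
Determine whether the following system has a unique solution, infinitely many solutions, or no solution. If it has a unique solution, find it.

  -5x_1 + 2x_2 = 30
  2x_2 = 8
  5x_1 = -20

no solution

Row-reduce:
R1 ← R1 / (-5).
R3 ← R3 − 5·R1.
R2 ← R2 / (2).
R1 ← R1 + 2/5·R2.
R3 ← R3 − 2·R2.
Row 3 reduces to 0 = 2, a contradiction. The system is inconsistent.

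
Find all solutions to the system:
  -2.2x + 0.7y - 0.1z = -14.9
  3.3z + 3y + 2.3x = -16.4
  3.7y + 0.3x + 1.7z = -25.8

x = 5, y = -6, z = -3

Row-reduce the augmented matrix:
R1 ← R1 / (-11/5).
R2 ← R2 − 23/10·R1.
R3 ← R3 − 3/10·R1.
R2 ← R2 / (821/220).
R1 ← R1 + 7/22·R2.
R3 ← R3 − 167/44·R2.
R3 ← R3 / (-12837/8210).
R1 ← R1 − 261/821·R3.
R2 ← R2 − 703/821·R3.
Reading off the reduced rows gives x = 5, y = -6, z = -3.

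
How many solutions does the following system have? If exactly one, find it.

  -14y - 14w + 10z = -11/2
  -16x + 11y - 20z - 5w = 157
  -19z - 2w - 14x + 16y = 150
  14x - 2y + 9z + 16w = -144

no solution

Row-reduce:
Swap R1 and R2.
R1 ← R1 / (-16).
R3 ← R3 + 14·R1.
R4 ← R4 − 14·R1.
R2 ← R2 / (-14).
R1 ← R1 + 11/16·R2.
R3 ← R3 − 51/8·R2.
R4 ← R4 − 61/8·R2.
R3 ← R3 / (171/56).
R1 ← R1 − 85/112·R3.
R2 ← R2 + 5/7·R3.
R4 ← R4 + 171/56·R3.
Row 4 reduces to 0 = 1/2, a contradiction. The system is inconsistent.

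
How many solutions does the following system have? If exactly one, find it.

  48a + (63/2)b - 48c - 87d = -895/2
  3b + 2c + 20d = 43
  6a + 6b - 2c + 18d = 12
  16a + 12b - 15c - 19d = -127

Row-reduce:
R1 ← R1 / (48).
R3 ← R3 − 6·R1.
R4 ← R4 − 16·R1.
R2 ← R2 / (3).
R1 ← R1 − 21/32·R2.
R3 ← R3 − 33/16·R2.
R4 ← R4 − 3/2·R2.
R3 ← R3 / (21/8).
R1 ← R1 + 23/16·R3.
R2 ← R2 − 2/3·R3.
Row 4 reduces to 0 = 2/3, a contradiction. The system is inconsistent.

no solution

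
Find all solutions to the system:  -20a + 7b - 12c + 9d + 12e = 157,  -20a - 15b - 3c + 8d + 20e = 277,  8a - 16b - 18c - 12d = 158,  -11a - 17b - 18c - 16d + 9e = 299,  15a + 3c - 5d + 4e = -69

Row-reduce the augmented matrix:
R1 ← R1 / (-20).
R2 ← R2 + 20·R1.
R3 ← R3 − 8·R1.
R4 ← R4 + 11·R1.
R5 ← R5 − 15·R1.
R2 ← R2 / (-22).
R1 ← R1 + 7/20·R2.
R3 ← R3 + 66/5·R2.
R4 ← R4 + 417/20·R2.
R5 ← R5 − 21/4·R2.
R3 ← R3 / (-141/5).
R1 ← R1 − 201/440·R3.
R2 ← R2 + 9/22·R3.
R4 ← R4 + 8769/440·R3.
R5 ← R5 + 339/88·R3.
R4 ← R4 / (-29965/2068).
R1 ← R1 + 1159/2068·R4.
R2 ← R2 − 82/517·R4.
R3 ← R3 − 13/47·R4.
R5 ← R5 − 5329/2068·R4.
R5 ← R5 / (419137/29965).
R1 ← R1 + 15787/29965·R5.
R2 ← R2 + 12596/29965·R5.
R3 ← R3 + 228/2305·R5.
R4 ← R4 − 10716/29965·R5.
Reading off the reduced rows gives a = -5, b = -6, c = -5, d = -1, e = 4.

a = -5, b = -6, c = -5, d = -1, e = 4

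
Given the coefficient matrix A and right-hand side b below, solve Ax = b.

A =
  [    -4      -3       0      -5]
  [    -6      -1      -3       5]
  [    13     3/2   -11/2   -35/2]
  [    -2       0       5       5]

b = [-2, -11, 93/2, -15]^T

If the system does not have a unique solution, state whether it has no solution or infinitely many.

infinitely many solutions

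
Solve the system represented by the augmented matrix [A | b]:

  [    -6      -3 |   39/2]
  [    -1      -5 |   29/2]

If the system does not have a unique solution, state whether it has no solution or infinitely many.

x_1 = -2, x_2 = -5/2

Row-reduce the augmented matrix:
R1 ← R1 / (-6).
R2 ← R2 + 1·R1.
R2 ← R2 / (-9/2).
R1 ← R1 − 1/2·R2.
Reading off the reduced rows gives x_1 = -2, x_2 = -5/2.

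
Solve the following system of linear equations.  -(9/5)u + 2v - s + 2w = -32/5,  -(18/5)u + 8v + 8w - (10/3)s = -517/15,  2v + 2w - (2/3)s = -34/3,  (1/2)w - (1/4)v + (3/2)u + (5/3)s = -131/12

no solution

Row-reduce:
R1 ← R1 / (-9/5).
R2 ← R2 + 18/5·R1.
R4 ← R4 − 3/2·R1.
R2 ← R2 / (4).
R1 ← R1 + 10/9·R2.
R3 ← R3 − 2·R2.
R4 ← R4 − 17/12·R2.
Swap R3 and R4.
R3 ← R3 / (3/4).
R2 ← R2 − 1·R3.
Row 4 reduces to 0 = -1/2, a contradiction. The system is inconsistent.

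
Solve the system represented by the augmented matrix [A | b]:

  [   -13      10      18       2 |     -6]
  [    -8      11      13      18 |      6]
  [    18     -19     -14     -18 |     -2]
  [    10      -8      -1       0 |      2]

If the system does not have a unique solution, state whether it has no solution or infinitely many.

no solution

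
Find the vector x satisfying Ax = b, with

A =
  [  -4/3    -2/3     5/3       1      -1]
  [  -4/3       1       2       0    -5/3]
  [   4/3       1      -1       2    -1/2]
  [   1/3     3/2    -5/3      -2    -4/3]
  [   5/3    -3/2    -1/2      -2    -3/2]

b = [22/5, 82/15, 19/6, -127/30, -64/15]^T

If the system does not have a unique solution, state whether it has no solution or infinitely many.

Row-reduce the augmented matrix:
R1 ← R1 / (-4/3).
R2 ← R2 + 4/3·R1.
R3 ← R3 − 4/3·R1.
R4 ← R4 − 1/3·R1.
R5 ← R5 − 5/3·R1.
R2 ← R2 / (5/3).
R1 ← R1 − 1/2·R2.
R3 ← R3 − 1/3·R2.
R4 ← R4 − 4/3·R2.
R5 ← R5 + 7/3·R2.
R3 ← R3 / (3/5).
R1 ← R1 + 27/20·R3.
R2 ← R2 − 1/5·R3.
R4 ← R4 + 91/60·R3.
R5 ← R5 − 41/20·R3.
R4 ← R4 / (257/36).
R1 ← R1 − 27/4·R4.
R2 ← R2 + 5/3·R4.
R3 ← R3 − 16/3·R4.
R5 ← R5 + 157/12·R4.
R5 ← R5 / (-7473/1028).
R1 ← R1 − 1097/514·R5.
R2 ← R2 + 256/257·R5.
R3 ← R3 − 559/514·R5.
R4 ← R4 + 973/1542·R5.
Reading off the reduced rows gives x_1 = 2/5, x_2 = 1, x_3 = 2, x_4 = 5/3, x_5 = -3/5.

x_1 = 2/5, x_2 = 1, x_3 = 2, x_4 = 5/3, x_5 = -3/5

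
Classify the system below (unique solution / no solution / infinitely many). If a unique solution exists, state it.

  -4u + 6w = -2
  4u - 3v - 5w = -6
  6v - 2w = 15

no solution

Row-reduce:
R1 ← R1 / (-4).
R2 ← R2 − 4·R1.
R2 ← R2 / (-3).
R3 ← R3 − 6·R2.
Row 3 reduces to 0 = -1, a contradiction. The system is inconsistent.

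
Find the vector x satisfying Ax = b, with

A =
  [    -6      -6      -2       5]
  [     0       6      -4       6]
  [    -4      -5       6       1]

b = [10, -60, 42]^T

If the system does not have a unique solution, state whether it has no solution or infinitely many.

Row-reduce:
R1 ← R1 / (-6).
R3 ← R3 + 4·R1.
R2 ← R2 / (6).
R1 ← R1 − 1·R2.
R3 ← R3 + 1·R2.
R3 ← R3 / (20/3).
R1 ← R1 − 1·R3.
R2 ← R2 + 2/3·R3.
Rank is 3 with 4 unknowns, leaving x_4 free.

infinitely many solutions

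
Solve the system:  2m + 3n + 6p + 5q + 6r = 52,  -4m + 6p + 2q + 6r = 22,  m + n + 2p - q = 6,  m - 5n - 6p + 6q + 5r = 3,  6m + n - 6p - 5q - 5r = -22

Row-reduce the augmented matrix:
R1 ← R1 / (2).
R2 ← R2 + 4·R1.
R3 ← R3 − 1·R1.
R4 ← R4 − 1·R1.
R5 ← R5 − 6·R1.
R2 ← R2 / (6).
R1 ← R1 − 3/2·R2.
R3 ← R3 + 1/2·R2.
R4 ← R4 + 13/2·R2.
R5 ← R5 + 8·R2.
R3 ← R3 / (1/2).
R1 ← R1 + 3/2·R3.
R2 ← R2 − 3·R3.
R4 ← R4 − 21/2·R3.
R4 ← R4 / (69).
R1 ← R1 + 8·R4.
R2 ← R2 − 17·R4.
R3 ← R3 + 5·R4.
R5 ← R5 + 4·R4.
R5 ← R5 / (281/69).
R1 ← R1 − 10/69·R5.
R2 ← R2 + 73/69·R5.
R3 ← R3 − 58/69·R5.
R4 ← R4 − 53/69·R5.
Reading off the reduced rows gives m = 2, n = 3, p = 2, q = 3, r = 2.

m = 2, n = 3, p = 2, q = 3, r = 2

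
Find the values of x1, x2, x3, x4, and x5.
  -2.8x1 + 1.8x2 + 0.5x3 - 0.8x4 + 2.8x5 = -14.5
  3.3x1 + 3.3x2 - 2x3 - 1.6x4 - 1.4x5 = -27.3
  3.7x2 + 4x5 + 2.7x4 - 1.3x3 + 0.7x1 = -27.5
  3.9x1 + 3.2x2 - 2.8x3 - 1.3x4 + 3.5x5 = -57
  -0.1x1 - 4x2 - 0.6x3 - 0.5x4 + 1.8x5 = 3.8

x1 = -5, x2 = -4, x3 = -1, x4 = 5, x5 = -6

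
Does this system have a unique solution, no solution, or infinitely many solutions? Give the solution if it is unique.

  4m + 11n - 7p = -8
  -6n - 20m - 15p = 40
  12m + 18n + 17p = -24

Row-reduce the augmented matrix:
R1 ← R1 / (4).
R2 ← R2 + 20·R1.
R3 ← R3 − 12·R1.
R2 ← R2 / (49).
R1 ← R1 − 11/4·R2.
R3 ← R3 + 15·R2.
R3 ← R3 / (1112/49).
R1 ← R1 − 207/196·R3.
R2 ← R2 + 50/49·R3.
Reading off the reduced rows gives m = -2, n = 0, p = 0.

m = -2, n = 0, p = 0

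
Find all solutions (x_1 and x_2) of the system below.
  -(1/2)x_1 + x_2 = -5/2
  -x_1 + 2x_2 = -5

infinitely many solutions

Row-reduce:
R1 ← R1 / (-1/2).
R2 ← R2 + 1·R1.
Rank is 1 with 2 unknowns, leaving x_2 free.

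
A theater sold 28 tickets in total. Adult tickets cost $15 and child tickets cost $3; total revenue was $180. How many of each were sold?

adult tickets: 8, child tickets: 20

Let a = adult tickets, c = child tickets.
  a + c = 28
  15a + 3c = 180
From equation 1: a = 28 − c.
Substitute into equation 2 and solve: c = 20.
Then a = 8.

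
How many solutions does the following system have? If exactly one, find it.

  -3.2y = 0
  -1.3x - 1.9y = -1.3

Row-reduce the augmented matrix:
Swap R1 and R2.
R1 ← R1 / (-13/10).
R2 ← R2 / (-16/5).
R1 ← R1 − 19/13·R2.
Reading off the reduced rows gives x = 1, y = 0.

x = 1, y = 0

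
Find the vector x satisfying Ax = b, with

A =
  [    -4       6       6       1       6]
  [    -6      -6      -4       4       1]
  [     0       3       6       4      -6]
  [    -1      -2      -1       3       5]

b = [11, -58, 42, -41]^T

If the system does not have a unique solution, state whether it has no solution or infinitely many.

Row-reduce:
R1 ← R1 / (-4).
R2 ← R2 + 6·R1.
R4 ← R4 + 1·R1.
R2 ← R2 / (-15).
R1 ← R1 + 3/2·R2.
R3 ← R3 − 3·R2.
R4 ← R4 + 7/2·R2.
R3 ← R3 / (17/5).
R1 ← R1 + 1/5·R3.
R2 ← R2 − 13/15·R3.
R4 ← R4 − 8/15·R3.
R4 ← R4 / (149/102).
R1 ← R1 + 4/17·R4.
R2 ← R2 + 67/51·R4.
R3 ← R3 − 45/34·R4.
Rank is 4 with 5 unknowns, leaving x_5 free.

infinitely many solutions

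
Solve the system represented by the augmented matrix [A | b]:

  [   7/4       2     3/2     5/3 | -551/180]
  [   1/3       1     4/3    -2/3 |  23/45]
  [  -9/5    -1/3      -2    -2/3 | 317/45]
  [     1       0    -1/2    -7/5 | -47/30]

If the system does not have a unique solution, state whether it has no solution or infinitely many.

x_1 = -3, x_2 = 12/5, x_3 = -1, x_4 = -2/3

Row-reduce the augmented matrix:
R1 ← R1 / (7/4).
R2 ← R2 − 1/3·R1.
R3 ← R3 + 9/5·R1.
R4 ← R4 − 1·R1.
R2 ← R2 / (13/21).
R1 ← R1 − 8/7·R2.
R3 ← R3 − 181/105·R2.
R4 ← R4 + 8/7·R2.
R3 ← R3 / (-658/195).
R1 ← R1 + 14/13·R3.
R2 ← R2 − 22/13·R3.
R4 ← R4 − 15/26·R3.
R4 ← R4 / (-5793/1645).
R1 ← R1 − 220/141·R4.
R2 ← R2 − 102/329·R4.
R3 ← R3 + 1108/987·R4.
Reading off the reduced rows gives x_1 = -3, x_2 = 12/5, x_3 = -1, x_4 = -2/3.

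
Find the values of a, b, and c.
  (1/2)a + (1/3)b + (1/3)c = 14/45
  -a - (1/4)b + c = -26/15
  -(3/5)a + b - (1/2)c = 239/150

a = 2/5, b = 4/3, c = -1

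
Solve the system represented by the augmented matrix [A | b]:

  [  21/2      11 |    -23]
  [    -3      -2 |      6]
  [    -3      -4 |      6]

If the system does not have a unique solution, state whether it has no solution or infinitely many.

Row-reduce:
R1 ← R1 / (21/2).
R2 ← R2 + 3·R1.
R3 ← R3 + 3·R1.
R2 ← R2 / (8/7).
R1 ← R1 − 22/21·R2.
R3 ← R3 + 6/7·R2.
Row 3 reduces to 0 = -1, a contradiction. The system is inconsistent.

no solution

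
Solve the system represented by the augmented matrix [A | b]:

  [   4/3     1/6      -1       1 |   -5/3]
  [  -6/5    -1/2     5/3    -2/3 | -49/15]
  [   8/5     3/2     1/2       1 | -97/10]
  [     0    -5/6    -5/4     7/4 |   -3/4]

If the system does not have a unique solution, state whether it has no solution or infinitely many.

Row-reduce the augmented matrix:
R1 ← R1 / (4/3).
R2 ← R2 + 6/5·R1.
R3 ← R3 − 8/5·R1.
R2 ← R2 / (-7/20).
R1 ← R1 − 1/8·R2.
R3 ← R3 − 13/10·R2.
R4 ← R4 + 5/6·R2.
R3 ← R3 / (191/42).
R1 ← R1 + 10/21·R3.
R2 ← R2 + 46/21·R3.
R4 ← R4 + 775/252·R3.
R4 ← R4 / (1257/764).
R1 ← R1 − 345/382·R4.
R2 ← R2 + 66/191·R4.
R3 ← R3 − 28/191·R4.
Reading off the reduced rows gives x_1 = -2, x_2 = 0, x_3 = -5, x_4 = -4.

x_1 = -2, x_2 = 0, x_3 = -5, x_4 = -4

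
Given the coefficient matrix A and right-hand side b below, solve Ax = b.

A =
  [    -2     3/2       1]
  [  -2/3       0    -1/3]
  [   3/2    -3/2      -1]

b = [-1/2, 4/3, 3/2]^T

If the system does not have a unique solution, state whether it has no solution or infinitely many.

Row-reduce the augmented matrix:
R1 ← R1 / (-2).
R2 ← R2 + 2/3·R1.
R3 ← R3 − 3/2·R1.
R2 ← R2 / (-1/2).
R1 ← R1 + 3/4·R2.
R3 ← R3 + 3/8·R2.
R3 ← R3 / (1/4).
R1 ← R1 − 1/2·R3.
R2 ← R2 − 4/3·R3.
Reading off the reduced rows gives x_1 = -2, x_2 = -3, x_3 = 0.

x_1 = -2, x_2 = -3, x_3 = 0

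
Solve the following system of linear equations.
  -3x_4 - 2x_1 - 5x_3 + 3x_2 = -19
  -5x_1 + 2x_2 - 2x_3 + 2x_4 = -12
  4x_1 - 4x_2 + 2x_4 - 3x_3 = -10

Row-reduce:
R1 ← R1 / (-2).
R2 ← R2 + 5·R1.
R3 ← R3 − 4·R1.
R2 ← R2 / (-11/2).
R1 ← R1 + 3/2·R2.
R3 ← R3 − 2·R2.
R3 ← R3 / (-101/11).
R1 ← R1 + 4/11·R3.
R2 ← R2 + 21/11·R3.
Rank is 3 with 4 unknowns, leaving x_4 free.

infinitely many solutions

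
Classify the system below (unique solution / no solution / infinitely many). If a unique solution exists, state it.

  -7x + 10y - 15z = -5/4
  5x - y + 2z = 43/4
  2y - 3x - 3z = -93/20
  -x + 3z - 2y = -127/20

x = 11/4, y = -9/5, z = -12/5

Row-reduce the augmented matrix:
R1 ← R1 / (-7).
R2 ← R2 − 5·R1.
R3 ← R3 + 3·R1.
R4 ← R4 + 1·R1.
R2 ← R2 / (43/7).
R1 ← R1 + 10/7·R2.
R3 ← R3 + 16/7·R2.
R4 ← R4 + 24/7·R2.
R3 ← R3 / (8/43).
R1 ← R1 − 5/43·R3.
R2 ← R2 + 61/43·R3.
R4 ← R4 − 12/43·R3.
R4 reduces to 0 = 0, so the extra equation is consistent.
Reading off the reduced rows gives x = 11/4, y = -9/5, z = -12/5.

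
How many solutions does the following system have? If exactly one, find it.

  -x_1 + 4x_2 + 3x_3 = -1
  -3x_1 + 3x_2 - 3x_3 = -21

Row-reduce:
R1 ← R1 / (-1).
R2 ← R2 + 3·R1.
R2 ← R2 / (-9).
R1 ← R1 + 4·R2.
Rank is 2 with 3 unknowns, leaving x_3 free.

infinitely many solutions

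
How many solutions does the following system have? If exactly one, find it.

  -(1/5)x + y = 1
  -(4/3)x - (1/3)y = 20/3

Row-reduce the augmented matrix:
R1 ← R1 / (-1/5).
R2 ← R2 + 4/3·R1.
R2 ← R2 / (-7).
R1 ← R1 + 5·R2.
Reading off the reduced rows gives x = -5, y = 0.

x = -5, y = 0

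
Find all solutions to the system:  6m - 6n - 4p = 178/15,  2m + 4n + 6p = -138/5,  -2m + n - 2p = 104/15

m = -9/5, n = -2, p = -8/3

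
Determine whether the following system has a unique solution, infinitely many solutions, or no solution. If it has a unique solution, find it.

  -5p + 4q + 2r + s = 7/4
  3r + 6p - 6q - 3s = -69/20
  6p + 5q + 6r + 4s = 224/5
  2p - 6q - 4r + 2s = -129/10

p = 14/5, q = 3, r = 1, s = 7/4

Row-reduce the augmented matrix:
R1 ← R1 / (-5).
R2 ← R2 − 6·R1.
R3 ← R3 − 6·R1.
R4 ← R4 − 2·R1.
R2 ← R2 / (-6/5).
R1 ← R1 + 4/5·R2.
R3 ← R3 − 49/5·R2.
R4 ← R4 + 22/5·R2.
R3 ← R3 / (105/2).
R1 ← R1 + 4·R3.
R2 ← R2 + 9/2·R3.
R4 ← R4 + 23·R3.
R4 ← R4 / (508/105).
R1 ← R1 − 29/105·R4.
R2 ← R2 − 24/35·R4.
R3 ← R3 + 19/105·R4.
Reading off the reduced rows gives p = 14/5, q = 3, r = 1, s = 7/4.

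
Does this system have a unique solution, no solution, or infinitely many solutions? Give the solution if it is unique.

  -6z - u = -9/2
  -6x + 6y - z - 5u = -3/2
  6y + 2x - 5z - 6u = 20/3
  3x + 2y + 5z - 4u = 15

Row-reduce the augmented matrix:
Swap R1 and R2.
R1 ← R1 / (-6).
R3 ← R3 − 2·R1.
R4 ← R4 − 3·R1.
Swap R2 and R3.
R2 ← R2 / (8).
R1 ← R1 + 1·R2.
R4 ← R4 − 5·R2.
R3 ← R3 / (-6).
R1 ← R1 + 1/2·R3.
R2 ← R2 + 2/3·R3.
R4 ← R4 − 47/6·R3.
R4 ← R4 / (-217/72).
R1 ← R1 + 1/24·R4.
R2 ← R2 + 61/72·R4.
R3 ← R3 − 1/6·R4.
Reading off the reduced rows gives x = 4/3, y = 0, z = 1, u = -3/2.

x = 4/3, y = 0, z = 1, u = -3/2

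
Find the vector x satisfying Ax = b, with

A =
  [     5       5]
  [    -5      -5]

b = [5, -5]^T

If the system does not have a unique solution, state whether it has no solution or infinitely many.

infinitely many solutions

Row-reduce:
R1 ← R1 / (5).
R2 ← R2 + 5·R1.
Rank is 1 with 2 unknowns, leaving x_2 free.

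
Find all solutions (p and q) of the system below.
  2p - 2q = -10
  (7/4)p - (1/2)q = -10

Row-reduce the augmented matrix:
R1 ← R1 / (2).
R2 ← R2 − 7/4·R1.
R2 ← R2 / (5/4).
R1 ← R1 + 1·R2.
Reading off the reduced rows gives p = -6, q = -1.

p = -6, q = -1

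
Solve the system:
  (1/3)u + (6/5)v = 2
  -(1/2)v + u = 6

u = 6, v = 0

Row-reduce the augmented matrix:
R1 ← R1 / (1/3).
R2 ← R2 − 1·R1.
R2 ← R2 / (-41/10).
R1 ← R1 − 18/5·R2.
Reading off the reduced rows gives u = 6, v = 0.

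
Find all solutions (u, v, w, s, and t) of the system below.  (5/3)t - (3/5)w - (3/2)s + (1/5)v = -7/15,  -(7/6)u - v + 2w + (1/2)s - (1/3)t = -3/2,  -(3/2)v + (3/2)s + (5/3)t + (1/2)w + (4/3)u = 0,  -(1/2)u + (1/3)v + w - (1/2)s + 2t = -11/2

infinitely many solutions

Row-reduce:
Swap R1 and R2.
R1 ← R1 / (-7/6).
R3 ← R3 − 4/3·R1.
R4 ← R4 + 1/2·R1.
R2 ← R2 / (1/5).
R1 ← R1 − 6/7·R2.
R3 ← R3 + 37/14·R2.
R4 ← R4 − 16/21·R2.
R3 ← R3 / (-36/7).
R1 ← R1 − 6/7·R3.
R2 ← R2 + 3·R3.
R4 ← R4 − 17/7·R3.
R4 ← R4 / (-487/144).
R1 ← R1 − 73/24·R4.
R2 ← R2 − 137/48·R4.
R3 ← R3 − 497/144·R4.
Rank is 4 with 5 unknowns, leaving t free.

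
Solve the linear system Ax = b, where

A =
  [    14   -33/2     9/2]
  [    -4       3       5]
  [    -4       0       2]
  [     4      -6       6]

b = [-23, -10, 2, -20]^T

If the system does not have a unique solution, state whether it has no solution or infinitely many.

no solution

Row-reduce:
R1 ← R1 / (14).
R2 ← R2 + 4·R1.
R3 ← R3 + 4·R1.
R4 ← R4 − 4·R1.
R2 ← R2 / (-12/7).
R1 ← R1 + 33/28·R2.
R3 ← R3 + 33/7·R2.
R4 ← R4 + 9/7·R2.
R3 ← R3 / (-14).
R1 ← R1 + 4·R3.
R2 ← R2 + 11/3·R3.
Row 4 reduces to 0 = -1, a contradiction. The system is inconsistent.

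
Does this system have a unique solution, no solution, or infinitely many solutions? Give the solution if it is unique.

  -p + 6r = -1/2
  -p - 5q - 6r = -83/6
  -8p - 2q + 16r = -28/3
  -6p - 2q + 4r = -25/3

p = 1/2, q = 8/3, r = 0

Row-reduce the augmented matrix:
R1 ← R1 / (-1).
R2 ← R2 + 1·R1.
R3 ← R3 + 8·R1.
R4 ← R4 + 6·R1.
R2 ← R2 / (-5).
R3 ← R3 + 2·R2.
R4 ← R4 + 2·R2.
R3 ← R3 / (-136/5).
R1 ← R1 + 6·R3.
R2 ← R2 − 12/5·R3.
R4 ← R4 + 136/5·R3.
R4 reduces to 0 = 0, so the extra equation is consistent.
Reading off the reduced rows gives p = 1/2, q = 8/3, r = 0.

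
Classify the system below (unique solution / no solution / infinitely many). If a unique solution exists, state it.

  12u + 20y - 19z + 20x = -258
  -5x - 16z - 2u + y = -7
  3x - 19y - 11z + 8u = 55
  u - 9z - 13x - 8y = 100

Row-reduce the augmented matrix:
R1 ← R1 / (20).
R2 ← R2 + 5·R1.
R3 ← R3 − 3·R1.
R4 ← R4 + 13·R1.
R2 ← R2 / (6).
R1 ← R1 − 1·R2.
R3 ← R3 + 22·R2.
R4 ← R4 − 5·R2.
R3 ← R3 / (-2527/30).
R1 ← R1 − 301/120·R3.
R2 ← R2 + 83/24·R3.
R4 ← R4 + 487/120·R3.
R4 ← R4 / (37861/5054).
R1 ← R1 − 525/722·R4.
R2 ← R2 + 1205/5054·R4.
R3 ← R3 + 296/2527·R4.
Reading off the reduced rows gives x = -6, y = -5, z = 2, u = 0.

x = -6, y = -5, z = 2, u = 0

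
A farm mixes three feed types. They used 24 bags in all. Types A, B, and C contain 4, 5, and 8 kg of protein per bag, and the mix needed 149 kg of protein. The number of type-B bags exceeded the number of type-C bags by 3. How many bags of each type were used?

type-A bags: 1, type-B bags: 13, type-C bags: 10

Let a = type-A bags, b = type-B bags, c = type-C bags.
  b + a + c = 24
  4a + 5b + 8c = 149
  b - c = 3
Row-reduce the augmented matrix:
R2 ← R2 − 4·R1.
R1 ← R1 − 1·R2.
R3 ← R3 − 1·R2.
R3 ← R3 / (-5).
R1 ← R1 + 3·R3.
R2 ← R2 − 4·R3.
Reading off the reduced rows gives a = 1, b = 13, c = 10.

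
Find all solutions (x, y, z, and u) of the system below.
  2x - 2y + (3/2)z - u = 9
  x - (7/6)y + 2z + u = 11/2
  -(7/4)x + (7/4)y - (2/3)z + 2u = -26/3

infinitely many solutions

Row-reduce:
R1 ← R1 / (2).
R2 ← R2 − 1·R1.
R3 ← R3 + 7/4·R1.
R2 ← R2 / (-1/6).
R1 ← R1 + 1·R2.
R3 ← R3 / (31/48).
R1 ← R1 + 27/4·R3.
R2 ← R2 + 15/2·R3.
Rank is 3 with 4 unknowns, leaving u free.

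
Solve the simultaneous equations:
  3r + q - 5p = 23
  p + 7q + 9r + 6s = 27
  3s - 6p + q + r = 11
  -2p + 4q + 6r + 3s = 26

no solution

Row-reduce:
R1 ← R1 / (-5).
R2 ← R2 − 1·R1.
R3 ← R3 + 6·R1.
R4 ← R4 + 2·R1.
R2 ← R2 / (36/5).
R1 ← R1 + 1/5·R2.
R3 ← R3 + 1/5·R2.
R4 ← R4 − 18/5·R2.
R3 ← R3 / (-7/3).
R1 ← R1 + 1/3·R3.
R2 ← R2 − 4/3·R3.
Row 4 reduces to 0 = 1, a contradiction. The system is inconsistent.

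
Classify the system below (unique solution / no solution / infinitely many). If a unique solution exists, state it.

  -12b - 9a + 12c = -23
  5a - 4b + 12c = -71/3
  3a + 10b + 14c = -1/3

a = -1, b = 5/3, c = -1

Row-reduce the augmented matrix:
R1 ← R1 / (-9).
R2 ← R2 − 5·R1.
R3 ← R3 − 3·R1.
R2 ← R2 / (-32/3).
R1 ← R1 − 4/3·R2.
R3 ← R3 − 6·R2.
R3 ← R3 / (57/2).
R1 ← R1 − 1·R3.
R2 ← R2 + 7/4·R3.
Reading off the reduced rows gives a = -1, b = 5/3, c = -1.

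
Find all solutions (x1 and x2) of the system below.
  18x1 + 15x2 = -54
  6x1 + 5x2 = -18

infinitely many solutions

Row-reduce:
R1 ← R1 / (18).
R2 ← R2 − 6·R1.
Rank is 1 with 2 unknowns, leaving x2 free.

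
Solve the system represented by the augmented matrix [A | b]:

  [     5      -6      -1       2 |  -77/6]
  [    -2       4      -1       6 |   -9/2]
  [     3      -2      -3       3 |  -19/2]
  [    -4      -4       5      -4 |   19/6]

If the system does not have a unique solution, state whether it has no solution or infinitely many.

Row-reduce the augmented matrix:
R1 ← R1 / (5).
R2 ← R2 + 2·R1.
R3 ← R3 − 3·R1.
R4 ← R4 + 4·R1.
R2 ← R2 / (8/5).
R1 ← R1 + 6/5·R2.
R3 ← R3 − 8/5·R2.
R4 ← R4 + 44/5·R2.
R3 ← R3 / (-1).
R1 ← R1 + 5/4·R3.
R2 ← R2 + 7/8·R3.
R4 ← R4 + 7/2·R3.
R4 ← R4 / (105/2).
R1 ← R1 − 47/4·R4.
R2 ← R2 − 69/8·R4.
R3 ← R3 − 5·R4.
Reading off the reduced rows gives x_1 = 0, x_2 = 3/2, x_3 = 1/2, x_4 = -5/3.

x_1 = 0, x_2 = 3/2, x_3 = 1/2, x_4 = -5/3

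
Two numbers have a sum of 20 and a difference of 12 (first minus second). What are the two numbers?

first number: 16, second number: 4

Let x = first number, y = second number.
  x + y = 20
  x - y = 12
From equation 1: x = 20 − y.
Substitute into equation 2 and solve: y = 4.
Then x = 16.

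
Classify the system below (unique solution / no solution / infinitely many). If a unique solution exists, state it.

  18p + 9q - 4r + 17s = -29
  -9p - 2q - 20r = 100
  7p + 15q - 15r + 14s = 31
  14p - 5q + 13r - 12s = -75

Row-reduce the augmented matrix:
R1 ← R1 / (18).
R2 ← R2 + 9·R1.
R3 ← R3 − 7·R1.
R4 ← R4 − 14·R1.
R2 ← R2 / (5/2).
R1 ← R1 − 1/2·R2.
R3 ← R3 − 23/2·R2.
R4 ← R4 + 12·R2.
R3 ← R3 / (3949/45).
R1 ← R1 − 188/45·R3.
R2 ← R2 + 44/5·R3.
R4 ← R4 + 4027/45·R3.
R4 ← R4 / (-66184/3949).
R1 ← R1 − 2978/3949·R4.
R2 ← R2 − 79/359·R4.
R3 ← R3 + 1427/3949·R4.
Reading off the reduced rows gives p = -2, q = -1, r = -4, s = 0.

p = -2, q = -1, r = -4, s = 0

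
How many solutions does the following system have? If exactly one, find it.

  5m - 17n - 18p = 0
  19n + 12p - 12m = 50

infinitely many solutions

Row-reduce:
R1 ← R1 / (5).
R2 ← R2 + 12·R1.
R2 ← R2 / (-109/5).
R1 ← R1 + 17/5·R2.
Rank is 2 with 3 unknowns, leaving p free.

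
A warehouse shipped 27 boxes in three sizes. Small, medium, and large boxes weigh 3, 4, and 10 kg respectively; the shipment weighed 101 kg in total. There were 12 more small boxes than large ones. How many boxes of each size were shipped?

small boxes: 13, medium boxes: 13, large boxes: 1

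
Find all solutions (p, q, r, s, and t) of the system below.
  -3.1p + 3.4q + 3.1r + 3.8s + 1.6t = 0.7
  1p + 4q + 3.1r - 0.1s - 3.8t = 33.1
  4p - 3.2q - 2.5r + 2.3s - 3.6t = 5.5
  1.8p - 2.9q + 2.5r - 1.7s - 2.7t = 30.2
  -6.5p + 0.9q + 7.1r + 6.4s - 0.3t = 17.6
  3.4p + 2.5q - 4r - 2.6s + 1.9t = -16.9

p = 3, q = 0, r = 6, s = -1, t = -3

Row-reduce the augmented matrix:
R1 ← R1 / (-31/10).
R2 ← R2 − 1·R1.
R3 ← R3 − 4·R1.
R4 ← R4 − 9/5·R1.
R5 ← R5 + 13/2·R1.
R6 ← R6 − 17/5·R1.
R2 ← R2 / (158/31).
R1 ← R1 + 34/31·R2.
R3 ← R3 − 184/155·R2.
R4 ← R4 + 287/310·R2.
R5 ← R5 + 1931/310·R2.
R6 ← R6 − 1931/310·R2.
R3 ← R3 / (2153/3950).
R1 ← R1 + 93/790·R3.
R2 ← R2 − 1271/1580·R3.
R4 ← R4 − 79707/15800·R3.
R5 ← R5 − 88651/15800·R3.
R6 ← R6 + 88651/15800·R3.
R4 ← R4 / (-2735623/43060).
R1 ← R1 − 1110/2153·R4.
R2 ← R2 + 43159/4306·R4.
R3 ← R3 − 27417/2153·R4.
R5 ← R5 + 3084899/43060·R4.
R6 ← R6 − 3084899/43060·R4.
R5 ← R5 / (-13975748/2735623).
R1 ← R1 + 3694611/2735623·R5.
R2 ← R2 + 707775/2735623·R5.
R3 ← R3 + 1254895/2735623·R5.
R4 ← R4 + 205181/2735623·R5.
R6 ← R6 − 13975748/2735623·R5.
R6 reduces to 0 = 0, so the extra equation is consistent.
Reading off the reduced rows gives p = 3, q = 0, r = 6, s = -1, t = -3.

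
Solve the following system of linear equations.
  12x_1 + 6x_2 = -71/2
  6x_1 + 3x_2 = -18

no solution

Row-reduce:
R1 ← R1 / (12).
R2 ← R2 − 6·R1.
Row 2 reduces to 0 = -1/4, a contradiction. The system is inconsistent.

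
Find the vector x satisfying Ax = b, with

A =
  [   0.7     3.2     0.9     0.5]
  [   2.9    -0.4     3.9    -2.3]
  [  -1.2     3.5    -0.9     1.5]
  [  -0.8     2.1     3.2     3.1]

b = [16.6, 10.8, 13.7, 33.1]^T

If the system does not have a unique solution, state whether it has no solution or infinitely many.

Row-reduce the augmented matrix:
R1 ← R1 / (7/10).
R2 ← R2 − 29/10·R1.
R3 ← R3 + 6/5·R1.
R4 ← R4 + 4/5·R1.
R2 ← R2 / (-478/35).
R1 ← R1 − 32/7·R2.
R3 ← R3 − 629/70·R2.
R4 ← R4 − 403/70·R2.
R3 ← R3 / (903/1195).
R1 ← R1 − 321/239·R3.
R2 ← R2 + 3/239·R3.
R4 ← R4 − 10279/2390·R3.
R4 ← R4 / (11517/2408).
R1 ← R1 − 209/1204·R4.
R2 ← R2 − 375/1204·R4.
R3 ← R3 + 827/1204·R4.
Reading off the reduced rows gives x_1 = -3, x_2 = 4, x_3 = 6, x_4 = 1.

x_1 = -3, x_2 = 4, x_3 = 6, x_4 = 1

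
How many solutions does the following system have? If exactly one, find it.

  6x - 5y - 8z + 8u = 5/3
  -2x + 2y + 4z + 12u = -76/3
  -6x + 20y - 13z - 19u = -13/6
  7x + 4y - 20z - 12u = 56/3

x = -2, y = -3, z = -4/3, u = -3/2

Row-reduce the augmented matrix:
R1 ← R1 / (6).
R2 ← R2 + 2·R1.
R3 ← R3 + 6·R1.
R4 ← R4 − 7·R1.
R2 ← R2 / (1/3).
R1 ← R1 + 5/6·R2.
R3 ← R3 − 15·R2.
R4 ← R4 − 59/6·R2.
R3 ← R3 / (-81).
R1 ← R1 − 2·R3.
R2 ← R2 − 4·R3.
R4 ← R4 + 50·R3.
R4 ← R4 / (-3224/81).
R1 ← R1 − 1736/81·R4.
R2 ← R2 − 880/81·R4.
R3 ← R3 − 671/81·R4.
Reading off the reduced rows gives x = -2, y = -3, z = -4/3, u = -3/2.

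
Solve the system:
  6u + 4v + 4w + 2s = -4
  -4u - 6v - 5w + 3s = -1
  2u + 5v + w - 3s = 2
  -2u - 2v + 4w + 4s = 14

u = -4, v = 3, w = 1, s = 2

Row-reduce the augmented matrix:
R1 ← R1 / (6).
R2 ← R2 + 4·R1.
R3 ← R3 − 2·R1.
R4 ← R4 + 2·R1.
R2 ← R2 / (-10/3).
R1 ← R1 − 2/3·R2.
R3 ← R3 − 11/3·R2.
R4 ← R4 + 2/3·R2.
R3 ← R3 / (-29/10).
R1 ← R1 − 1/5·R3.
R2 ← R2 − 7/10·R3.
R4 ← R4 − 29/5·R3.
R4 ← R4 / (6).
R1 ← R1 − 37/29·R4.
R2 ← R2 + 30/29·R4.
R3 ← R3 + 11/29·R4.
Reading off the reduced rows gives u = -4, v = 3, w = 1, s = 2.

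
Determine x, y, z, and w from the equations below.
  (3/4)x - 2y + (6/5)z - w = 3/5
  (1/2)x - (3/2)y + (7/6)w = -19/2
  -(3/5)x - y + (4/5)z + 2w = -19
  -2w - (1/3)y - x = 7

Row-reduce the augmented matrix:
R1 ← R1 / (3/4).
R2 ← R2 − 1/2·R1.
R3 ← R3 + 3/5·R1.
R4 ← R4 + 1·R1.
R2 ← R2 / (-1/6).
R1 ← R1 + 8/3·R2.
R3 ← R3 + 13/5·R2.
R4 ← R4 + 3·R2.
R3 ← R3 / (356/25).
R1 ← R1 − 72/5·R3.
R2 ← R2 − 24/5·R3.
R4 ← R4 − 16·R3.
R4 ← R4 / (-1481/267).
R1 ← R1 + 790/267·R4.
R2 ← R2 + 157/89·R4.
R3 ← R3 + 685/356·R4.
Reading off the reduced rows gives x = 4, y = 3, z = -2, w = -6.

x = 4, y = 3, z = -2, w = -6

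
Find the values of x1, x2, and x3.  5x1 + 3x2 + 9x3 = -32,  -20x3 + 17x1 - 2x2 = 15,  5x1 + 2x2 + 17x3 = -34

x1 = -1, x2 = -6, x3 = -1

Row-reduce the augmented matrix:
R1 ← R1 / (5).
R2 ← R2 − 17·R1.
R3 ← R3 − 5·R1.
R2 ← R2 / (-61/5).
R1 ← R1 − 3/5·R2.
R3 ← R3 + 1·R2.
R3 ← R3 / (741/61).
R1 ← R1 + 42/61·R3.
R2 ← R2 − 253/61·R3.
Reading off the reduced rows gives x1 = -1, x2 = -6, x3 = -1.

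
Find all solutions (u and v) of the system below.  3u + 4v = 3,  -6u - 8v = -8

no solution

Row-reduce:
R1 ← R1 / (3).
R2 ← R2 + 6·R1.
Row 2 reduces to 0 = -2, a contradiction. The system is inconsistent.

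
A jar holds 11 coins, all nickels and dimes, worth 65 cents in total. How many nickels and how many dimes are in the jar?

Let n = nickels, d = dimes.
  n + d = 11
  5n + 10d = 65
From equation 1: n = 11 − d.
Substitute into equation 2 and solve: d = 2.
Then n = 9.

nickels: 9, dimes: 2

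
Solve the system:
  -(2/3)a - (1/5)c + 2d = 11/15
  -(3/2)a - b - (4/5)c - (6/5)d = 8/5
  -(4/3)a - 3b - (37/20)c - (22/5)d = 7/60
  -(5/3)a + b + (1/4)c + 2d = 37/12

infinitely many solutions

Row-reduce:
R1 ← R1 / (-2/3).
R2 ← R2 + 3/2·R1.
R3 ← R3 + 4/3·R1.
R4 ← R4 + 5/3·R1.
R2 ← R2 / (-1).
R3 ← R3 + 3·R2.
R4 ← R4 − 1·R2.
R3 ← R3 / (-2/5).
R1 ← R1 − 3/10·R3.
R2 ← R2 − 7/20·R3.
R4 ← R4 − 2/5·R3.
Rank is 3 with 4 unknowns, leaving d free.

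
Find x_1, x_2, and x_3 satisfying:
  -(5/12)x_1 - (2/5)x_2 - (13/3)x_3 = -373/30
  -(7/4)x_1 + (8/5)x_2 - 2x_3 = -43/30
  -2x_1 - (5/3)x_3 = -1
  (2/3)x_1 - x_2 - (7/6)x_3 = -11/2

Row-reduce the augmented matrix:
R1 ← R1 / (-5/12).
R2 ← R2 + 7/4·R1.
R3 ← R3 + 2·R1.
R4 ← R4 − 2/3·R1.
R2 ← R2 / (82/25).
R1 ← R1 − 24/25·R2.
R3 ← R3 − 48/25·R2.
R4 ← R4 + 41/25·R2.
R3 ← R3 / (1187/123).
R1 ← R1 − 232/41·R3.
R2 ← R2 − 405/82·R3.
R4 reduces to 0 = 0, so the extra equation is consistent.
Reading off the reduced rows gives x_1 = -2, x_2 = 2/3, x_3 = 3.

x_1 = -2, x_2 = 2/3, x_3 = 3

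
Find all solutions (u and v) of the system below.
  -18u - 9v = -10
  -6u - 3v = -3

no solution

Row-reduce:
R1 ← R1 / (-18).
R2 ← R2 + 6·R1.
Row 2 reduces to 0 = 1/3, a contradiction. The system is inconsistent.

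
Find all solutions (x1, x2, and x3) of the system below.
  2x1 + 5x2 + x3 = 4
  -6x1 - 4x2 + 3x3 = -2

infinitely many solutions

Row-reduce:
R1 ← R1 / (2).
R2 ← R2 + 6·R1.
R2 ← R2 / (11).
R1 ← R1 − 5/2·R2.
Rank is 2 with 3 unknowns, leaving x3 free.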